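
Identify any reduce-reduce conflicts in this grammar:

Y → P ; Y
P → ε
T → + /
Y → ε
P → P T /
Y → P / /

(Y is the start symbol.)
Yes — I0: [P → .] vs [Y → .]; I5: [P → .] vs [Y → .]

A reduce-reduce conflict occurs when an LR(0) state has two complete items [A → α .] and [B → β .] — both call for a reduction, and with no lookahead the parser cannot choose between them.

Augment with Y' → Y and build the canonical LR(0) collection (I0 = CLOSURE({[Y' → . Y]}), then GOTO on every symbol after a dot until no new states appear). It has 11 states:
  I0: { [P → . P T /], [P → .], [Y → . P / /], [Y → . P ; Y], [Y → .], [Y' → . Y] }  — 2 reduces
  I1: { [P → P . T /], [T → . + /], [Y → P . / /], [Y → P . ; Y] }  — shift
  I2: { [Y' → Y .] }  — accept
  I3: { [T → + . /] }  — shift
  I4: { [Y → P / . /] }  — shift
  I5: { [P → . P T /], [P → .], [Y → . P / /], [Y → . P ; Y], [Y → .], [Y → P ; . Y] }  — 2 reduces
  I6: { [P → P T . /] }  — shift
  I7: { [P → P T / .] }  — reduce
  I8: { [Y → P ; Y .] }  — reduce
  I9: { [Y → P / / .] }  — reduce
  I10: { [T → + / .] }  — reduce

I0 contains complete items [P → .], [Y → .] — reduce-reduce conflict.
I5 contains complete items [P → .], [Y → .] — reduce-reduce conflict.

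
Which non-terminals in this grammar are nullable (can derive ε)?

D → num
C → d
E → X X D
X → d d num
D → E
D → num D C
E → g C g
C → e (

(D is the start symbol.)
A non-terminal is nullable if it can derive ε (the empty string): either it has an ε-production, or it has a production whose right-hand side consists entirely of nullable non-terminals.

There are no ε-productions, so no non-terminal can derive ε.
No non-terminals are nullable.

Answer: None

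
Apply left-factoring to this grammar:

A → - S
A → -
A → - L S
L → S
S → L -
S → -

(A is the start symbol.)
A → - A'
A' → S
A' → ε
A' → L S
L → S
S → L -
S → -

Left-factoring transforms A → αβ₁ | αβ₂ into A → αA' and A' → β₁ | β₂
(α is the longest common prefix among the alternatives). Repeat until
no nonterminal has two alternatives with a common prefix.

Round 1: A has alternatives sharing prefix '-'. Introduce A': A → - A'
  Add: A' → S
  Add: A' → ε
  Add: A' → L S

No remaining common prefixes — done.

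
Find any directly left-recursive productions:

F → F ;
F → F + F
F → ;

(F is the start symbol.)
F → F ;: LEFT RECURSIVE (starts with F)
F → F + F: LEFT RECURSIVE (starts with F)
F → ;: starts with ';'

The grammar has direct left recursion on: F.

Answer: Yes, F is left-recursive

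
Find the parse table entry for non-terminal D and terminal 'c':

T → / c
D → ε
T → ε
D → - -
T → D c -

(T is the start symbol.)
To find M[D, 'c'], we find productions for D where 'c' is in the predict set (PREDICT(N → α) = (FIRST(α) \ {ε}) ∪ (FOLLOW(N) if α ⇒* ε)).

Relevant sets:
  FOLLOW(D) = { 'c' }

D → ε: PREDICT = { 'c' }
  'c' is in predict set, so this production goes in M[D, 'c']
D → - -: PREDICT = { '-' }

M[D, 'c'] = D → ε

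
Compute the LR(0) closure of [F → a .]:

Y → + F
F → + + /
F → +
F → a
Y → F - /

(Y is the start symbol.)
To compute CLOSURE, for each item [A → α.Bβ] where B is a non-terminal, add [B → .γ] for all productions B → γ; repeat for the newly added items until nothing changes.

Start with: [F → a .]
The dot is at the end, so nothing is added.

CLOSURE = { [F → a .] }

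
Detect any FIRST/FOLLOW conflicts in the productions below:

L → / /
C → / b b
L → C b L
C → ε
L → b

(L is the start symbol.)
Nullable non-terminals: C.

C: nullable alternative(s) C → ε; FOLLOW(C) = { 'b' }
  C → / b b: FIRST \ {ε} = { '/' } — disjoint from FOLLOW(C)
  C → ε: FIRST \ {ε} = { } — this is the only nullable alternative, skip

L has no nullable alternative, so no FIRST/FOLLOW check is needed there.

No FIRST/FOLLOW conflicts found.

Answer: No FIRST/FOLLOW conflicts.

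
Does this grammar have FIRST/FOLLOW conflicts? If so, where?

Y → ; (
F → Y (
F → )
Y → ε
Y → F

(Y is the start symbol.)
Yes. Y → F with FOLLOW(Y) on { '(' }

A FIRST/FOLLOW conflict occurs when a non-terminal N has a nullable alternative N → β (β ⇒* ε) and another alternative N → α with FIRST(α) ∩ FOLLOW(N) ≠ ∅: on such a lookahead the parser cannot decide between expanding α and letting N vanish via β.

Nullable non-terminals: Y.
FIRST sets used below: FIRST(F) = { '(', ')', ';' }

Y: nullable alternative(s) Y → ε; FOLLOW(Y) = { $, '(' }
  Y → ; (: FIRST \ {ε} = { ';' } — disjoint from FOLLOW(Y)
  Y → ε: FIRST \ {ε} = { } — this is the only nullable alternative, skip
  Y → F: FIRST \ {ε} = { '(', ')', ';' } — overlaps FOLLOW(Y) on { '(' }: CONFLICT

F has no nullable alternative, so no FIRST/FOLLOW check is needed there.

So the grammar has 1 FIRST/FOLLOW conflict (marked CONFLICT above).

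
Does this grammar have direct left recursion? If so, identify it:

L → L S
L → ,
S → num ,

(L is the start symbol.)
Yes, L is left-recursive

L → L S: LEFT RECURSIVE (starts with L)
L → ,: starts with ','
S → num ,: starts with num

The grammar has direct left recursion on: L.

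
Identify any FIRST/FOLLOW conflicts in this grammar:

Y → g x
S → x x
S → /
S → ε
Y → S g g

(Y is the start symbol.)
Nullable non-terminals: S.

S: nullable alternative(s) S → ε; FOLLOW(S) = { 'g' }
  S → x x: FIRST \ {ε} = { 'x' } — disjoint from FOLLOW(S)
  S → /: FIRST \ {ε} = { '/' } — disjoint from FOLLOW(S)
  S → ε: FIRST \ {ε} = { } — this is the only nullable alternative, skip

Y has no nullable alternative, so no FIRST/FOLLOW check is needed there.

No FIRST/FOLLOW conflicts found.

Answer: No FIRST/FOLLOW conflicts.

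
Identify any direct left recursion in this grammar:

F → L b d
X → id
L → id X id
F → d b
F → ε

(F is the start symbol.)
No direct left recursion

Direct left recursion occurs when N → N α for some non-terminal N (the right-hand side begins with the left-hand side itself).

F → L b d: starts with L
X → id: starts with id
L → id X id: starts with id
F → d b: starts with d
F → ε: starts with ε

No direct left recursion found.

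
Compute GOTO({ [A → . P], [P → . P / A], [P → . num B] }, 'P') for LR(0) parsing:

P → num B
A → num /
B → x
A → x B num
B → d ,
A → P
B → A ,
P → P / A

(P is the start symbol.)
GOTO(I, 'P') = CLOSURE({ [A → αX.β] : [A → α.Xβ] ∈ I, X = 'P' })

Items with dot before 'P', with the dot advanced:
  [A → . P] → [A → P .]
  [P → . P / A] → [P → P . / A]
Closure adds nothing (no advanced item has the dot before a non-terminal).

GOTO = { [A → P .], [P → P . / A] }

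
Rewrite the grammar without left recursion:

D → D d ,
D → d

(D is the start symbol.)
D → d D'
D' → d , D'
D' → ε

D is directly left-recursive. The standard transformation for
  A → A α₁ | ... | A α_m | β₁ | ... | β_n
is
  A  → β₁ A' | ... | β_n A'
  A' → α₁ A' | ... | α_m A' | ε

D → d becomes D → d D'
D → D d , becomes D' → d , D'
Add D' → ε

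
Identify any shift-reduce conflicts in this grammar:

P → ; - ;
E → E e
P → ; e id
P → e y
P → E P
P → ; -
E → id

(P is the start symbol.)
Yes — I8: [E → E e .] vs [P → e . y]; I9: [P → ; - .] vs [P → ; - . ;]

A shift-reduce conflict occurs when an LR(0) state has both:
  - a complete (reduce) item [A → α .] (dot at the end), and
  - a shift item [B → β . c γ] (dot before a terminal).

Augment with P' → P and build the canonical LR(0) collection (I0 = CLOSURE({[P' → . P]}), then GOTO on every symbol after a dot until no new states appear). It has 13 states:
  I0: { [E → . E e], [E → . id], [P → . ; - ;], [P → . ; -], [P → . ; e id], [P → . E P], [P → . e y], [P' → . P] }  — shift
  I1: { [P → ; . - ;], [P → ; . -], [P → ; . e id] }  — shift
  I2: { [E → . E e], [E → . id], [E → E . e], [P → . ; - ;], [P → . ; -], [P → . ; e id], [P → . E P], [P → . e y], [P → E . P] }  — shift
  I3: { [P' → P .] }  — accept
  I4: { [P → e . y] }  — shift
  I5: { [E → id .] }  — reduce
  I6: { [P → e y .] }  — reduce
  I7: { [P → E P .] }  — reduce
  I8: { [E → E e .], [P → e . y] }  — shift, reduce
  I9: { [P → ; - . ;], [P → ; - .] }  — shift, reduce
  I10: { [P → ; e . id] }  — shift
  I11: { [P → ; e id .] }  — reduce
  I12: { [P → ; - ; .] }  — reduce

I8 contains reduce item [E → E e .] and shift item [P → e . y] — shift-reduce conflict.
I9 contains reduce item [P → ; - .] and shift item [P → ; - . ;] — shift-reduce conflict.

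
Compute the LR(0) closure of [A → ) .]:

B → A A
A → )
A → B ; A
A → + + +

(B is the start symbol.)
To compute CLOSURE, for each item [A → α.Bβ] where B is a non-terminal, add [B → .γ] for all productions B → γ; repeat for the newly added items until nothing changes.

Start with: [A → ) .]
The dot is at the end, so nothing is added.

CLOSURE = { [A → ) .] }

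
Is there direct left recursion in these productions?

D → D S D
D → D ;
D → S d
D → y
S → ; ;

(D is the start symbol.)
Yes, D is left-recursive

D → D S D: LEFT RECURSIVE (starts with D)
D → D ;: LEFT RECURSIVE (starts with D)
D → S d: starts with S
D → y: starts with y
S → ; ;: starts with ';'

The grammar has direct left recursion on: D.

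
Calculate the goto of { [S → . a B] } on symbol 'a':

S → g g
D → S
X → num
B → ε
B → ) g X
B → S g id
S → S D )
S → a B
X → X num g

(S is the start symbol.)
{ [B → . ) g X], [B → . S g id], [B → .], [S → . S D )], [S → . a B], [S → . g g], [S → a . B] }

GOTO(I, 'a') = CLOSURE({ [A → αX.β] : [A → α.Xβ] ∈ I, X = 'a' })

Items with dot before 'a', with the dot advanced:
  [S → . a B] → [S → a . B]
Closure of the advanced items:
  [S → a . B] has the dot before B: add [B → .], [B → . ) g X], [B → . S g id]
  [B → . S g id] has the dot before S: add [S → . g g], [S → . S D )], [S → . a B]

GOTO = { [B → . ) g X], [B → . S g id], [B → .], [S → . S D )], [S → . a B], [S → . g g], [S → a . B] }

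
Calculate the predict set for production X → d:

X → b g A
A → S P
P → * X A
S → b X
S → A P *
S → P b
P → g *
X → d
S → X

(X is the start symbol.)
PREDICT(X → d) = (FIRST(RHS) \ {ε}) ∪ (FOLLOW(X) if ε ∈ FIRST(RHS), i.e. RHS ⇒* ε)
FIRST(d) = { 'd' }
ε ∉ FIRST(d), so FOLLOW(X) is not added.
PREDICT(X → d) = { 'd' }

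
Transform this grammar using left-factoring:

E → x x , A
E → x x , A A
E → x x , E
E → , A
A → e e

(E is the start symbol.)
E → x x , E'
E' → A E''
E'' → ε
E'' → A
E' → E
E → , A
A → e e

Left-factoring transforms A → αβ₁ | αβ₂ into A → αA' and A' → β₁ | β₂
(α is the longest common prefix among the alternatives). Repeat until
no nonterminal has two alternatives with a common prefix.

Round 1: E has alternatives sharing prefix 'x x ,'. Introduce E': E → x x , E'
  Add: E' → A
  Add: E' → A A
  Add: E' → E

Round 2: E' has alternatives sharing prefix 'A'. Introduce E'': E' → A E''
  Add: E'' → ε
  Add: E'' → A

No remaining common prefixes — done.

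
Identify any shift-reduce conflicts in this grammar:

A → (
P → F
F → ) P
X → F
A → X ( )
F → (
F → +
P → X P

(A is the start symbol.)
Augment with A' → A and build the canonical LR(0) collection (I0 = CLOSURE({[A' → . A]}), then GOTO on every symbol after a dot until no new states appear). It has 14 states:
  I0: { [A → . (], [A → . X ( )], [A' → . A], [F → . (], [F → . ) P], [F → . +], [X → . F] }  — shift
  I1: { [A → ( .], [F → ( .] }  — 2 reduces
  I2: { [F → ) . P], [F → . (], [F → . ) P], [F → . +], [P → . F], [P → . X P], [X → . F] }  — shift
  I3: { [F → + .] }  — reduce
  I4: { [A' → A .] }  — accept
  I5: { [X → F .] }  — reduce
  I6: { [A → X . ( )] }  — shift
  I7: { [A → X ( . )] }  — shift
  I8: { [A → X ( ) .] }  — reduce
  I9: { [F → ( .] }  — reduce
  I10: { [P → F .], [X → F .] }  — 2 reduces
  I11: { [F → ) P .] }  — reduce
  I12: { [F → . (], [F → . ) P], [F → . +], [P → . F], [P → . X P], [P → X . P], [X → . F] }  — shift
  I13: { [P → X P .] }  — reduce

No state contains both a complete item and a shift item.

Answer: No shift-reduce conflicts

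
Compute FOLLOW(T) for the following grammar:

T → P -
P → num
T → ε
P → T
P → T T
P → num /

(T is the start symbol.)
{ $, '-', 'num' }

To compute FOLLOW(T), find every occurrence of T on a right-hand side N → α T β: add FIRST(β) \ {ε}, and if β is empty or nullable also add FOLLOW(N). Iterate to a fixed point.

T is the start symbol, so $ ∈ FOLLOW(T).
In P → T: T is at the end, add FOLLOW(P)
In P → T T: T is followed by T, add FIRST(T) \ {ε} = { '-', 'num' }
  T is nullable, so also add FOLLOW(P)
In P → T T: T is at the end, add FOLLOW(P)

The FOLLOW sets referred to above (computed the same way, to a fixed point):
  FOLLOW(P) = { '-' }

Taking the union: FOLLOW(T) = { $, '-', 'num' }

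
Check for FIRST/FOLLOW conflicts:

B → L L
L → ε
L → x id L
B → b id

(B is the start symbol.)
Yes. L → x id L with FOLLOW(L) on { 'x' }

A FIRST/FOLLOW conflict occurs when a non-terminal N has a nullable alternative N → β (β ⇒* ε) and another alternative N → α with FIRST(α) ∩ FOLLOW(N) ≠ ∅: on such a lookahead the parser cannot decide between expanding α and letting N vanish via β.

Nullable non-terminals: B, L.
FIRST sets used below: FIRST(L) = { 'x', ε }

B: nullable alternative(s) B → L L; FOLLOW(B) = { $ }
  B → L L: FIRST \ {ε} = { 'x' } — this is the only nullable alternative, skip
  B → b id: FIRST \ {ε} = { 'b' } — disjoint from FOLLOW(B)

L: nullable alternative(s) L → ε; FOLLOW(L) = { $, 'x' }
  L → ε: FIRST \ {ε} = { } — this is the only nullable alternative, skip
  L → x id L: FIRST \ {ε} = { 'x' } — overlaps FOLLOW(L) on { 'x' }: CONFLICT

So the grammar has 1 FIRST/FOLLOW conflict (marked CONFLICT above).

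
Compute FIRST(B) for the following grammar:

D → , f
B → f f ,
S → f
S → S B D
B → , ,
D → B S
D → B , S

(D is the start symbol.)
{ ',', 'f' }

To compute FIRST(B), examine every production with B on the left-hand side, reading each right-hand side left to right until a non-nullable symbol is reached.

From B → f f ,:
  - f is a terminal: add 'f' and stop
From B → , ,:
  - ',' is a terminal: add ',' and stop

Collecting: FIRST(B) = { ',', 'f' }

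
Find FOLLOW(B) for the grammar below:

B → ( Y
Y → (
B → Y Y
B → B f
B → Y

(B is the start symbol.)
{ $, 'f' }

B is the start symbol, so $ ∈ FOLLOW(B).
In B → B f: B is followed by f, add FIRST(f) \ {ε} = { 'f' }

Taking the union: FOLLOW(B) = { $, 'f' }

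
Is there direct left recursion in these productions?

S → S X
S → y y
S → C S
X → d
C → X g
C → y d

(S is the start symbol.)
Yes, S is left-recursive

S → S X: LEFT RECURSIVE (starts with S)
S → y y: starts with y
S → C S: starts with C
X → d: starts with d
C → X g: starts with X
C → y d: starts with y

The grammar has direct left recursion on: S.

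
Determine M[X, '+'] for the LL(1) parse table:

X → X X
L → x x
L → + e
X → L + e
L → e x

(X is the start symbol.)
X → X X, X → L + e

To find M[X, '+'], we find productions for X where '+' is in the predict set (PREDICT(N → α) = (FIRST(α) \ {ε}) ∪ (FOLLOW(N) if α ⇒* ε)).

Relevant sets:
  FIRST(X) = { '+', 'e', 'x' }
  FIRST(L) = { '+', 'e', 'x' }

X → X X: PREDICT = { '+', 'e', 'x' }
  '+' is in predict set, so this production goes in M[X, '+']
X → L + e: PREDICT = { '+', 'e', 'x' }
  '+' is in predict set, so this production goes in M[X, '+']

M[X, '+'] = X → X X, X → L + e  (a multiply-defined cell — the grammar is not LL(1))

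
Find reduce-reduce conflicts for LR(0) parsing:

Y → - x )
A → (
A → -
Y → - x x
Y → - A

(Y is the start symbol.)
A reduce-reduce conflict occurs when an LR(0) state has two complete items [A → α .] and [B → β .] — both call for a reduction, and with no lookahead the parser cannot choose between them.

Augment with Y' → Y and build the canonical LR(0) collection (I0 = CLOSURE({[Y' → . Y]}), then GOTO on every symbol after a dot until no new states appear). It has 9 states:
  I0: { [Y → . - A], [Y → . - x )], [Y → . - x x], [Y' → . Y] }  — shift
  I1: { [A → . (], [A → . -], [Y → - . A], [Y → - . x )], [Y → - . x x] }  — shift
  I2: { [Y' → Y .] }  — accept
  I3: { [A → ( .] }  — reduce
  I4: { [A → - .] }  — reduce
  I5: { [Y → - A .] }  — reduce
  I6: { [Y → - x . )], [Y → - x . x] }  — shift
  I7: { [Y → - x ) .] }  — reduce
  I8: { [Y → - x x .] }  — reduce

No state contains more than one complete item.

Answer: No reduce-reduce conflicts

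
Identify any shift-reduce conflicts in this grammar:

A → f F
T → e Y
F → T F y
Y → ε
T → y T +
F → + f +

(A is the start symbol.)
No shift-reduce conflicts

A shift-reduce conflict occurs when an LR(0) state has both:
  - a complete (reduce) item [A → α .] (dot at the end), and
  - a shift item [B → β . c γ] (dot before a terminal).

Augment with A' → A and build the canonical LR(0) collection (I0 = CLOSURE({[A' → . A]}), then GOTO on every symbol after a dot until no new states appear). It has 15 states:
  I0: { [A → . f F], [A' → . A] }  — shift
  I1: { [A' → A .] }  — accept
  I2: { [A → f . F], [F → . + f +], [F → . T F y], [T → . e Y], [T → . y T +] }  — shift
  I3: { [F → + . f +] }  — shift
  I4: { [A → f F .] }  — reduce
  I5: { [F → . + f +], [F → . T F y], [F → T . F y], [T → . e Y], [T → . y T +] }  — shift
  I6: { [T → e . Y], [Y → .] }  — reduce
  I7: { [T → . e Y], [T → . y T +], [T → y . T +] }  — shift
  I8: { [T → y T . +] }  — shift
  I9: { [T → y T + .] }  — reduce
  I10: { [T → e Y .] }  — reduce
  I11: { [F → T F . y] }  — shift
  I12: { [F → T F y .] }  — reduce
  I13: { [F → + f . +] }  — shift
  I14: { [F → + f + .] }  — reduce

No state contains both a complete item and a shift item.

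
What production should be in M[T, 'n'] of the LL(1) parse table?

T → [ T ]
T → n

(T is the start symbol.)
To find M[T, 'n'], we find productions for T where 'n' is in the predict set (PREDICT(N → α) = (FIRST(α) \ {ε}) ∪ (FOLLOW(N) if α ⇒* ε)).

T → [ T ]: PREDICT = { '[' }
T → n: PREDICT = { 'n' }
  'n' is in predict set, so this production goes in M[T, 'n']

M[T, 'n'] = T → n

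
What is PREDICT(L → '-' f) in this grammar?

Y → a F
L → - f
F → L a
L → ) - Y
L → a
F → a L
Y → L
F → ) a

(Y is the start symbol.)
{ '-' }

PREDICT(L → '-' f) = (FIRST(RHS) \ {ε}) ∪ (FOLLOW(L) if ε ∈ FIRST(RHS), i.e. RHS ⇒* ε)
FIRST('-' f) = { '-' }
ε ∉ FIRST('-' f), so FOLLOW(L) is not added.
PREDICT(L → '-' f) = { '-' }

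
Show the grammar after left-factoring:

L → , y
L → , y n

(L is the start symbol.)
Left-factoring transforms A → αβ₁ | αβ₂ into A → αA' and A' → β₁ | β₂
(α is the longest common prefix among the alternatives). Repeat until
no nonterminal has two alternatives with a common prefix.

Round 1: L has alternatives sharing prefix ', y'. Introduce L': L → , y L'
  Add: L' → ε
  Add: L' → n

No remaining common prefixes — done.

Resulting grammar:
L → , y L'
L' → ε
L' → n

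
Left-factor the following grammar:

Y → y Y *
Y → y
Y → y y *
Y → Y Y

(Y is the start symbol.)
Left-factoring transforms A → αβ₁ | αβ₂ into A → αA' and A' → β₁ | β₂
(α is the longest common prefix among the alternatives). Repeat until
no nonterminal has two alternatives with a common prefix.

Round 1: Y has alternatives sharing prefix 'y'. Introduce Y': Y → y Y'
  Add: Y' → Y *
  Add: Y' → ε
  Add: Y' → y *

No remaining common prefixes — done.

Resulting grammar:
Y → y Y'
Y' → Y *
Y' → ε
Y' → y *
Y → Y Y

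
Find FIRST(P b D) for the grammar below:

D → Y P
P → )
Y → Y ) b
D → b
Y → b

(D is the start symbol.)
{ ')' }

FIRST sets of the non-terminals involved (from the grammar, by fixed-point iteration):
  FIRST(P) = { ')' }

To compute FIRST(P b D), process the symbols left to right:
Symbol P is a non-terminal. Add FIRST(P) \ {ε} = { ')' }
P is not nullable (ε ∉ FIRST(P)), so stop here.
FIRST(P b D) = { ')' }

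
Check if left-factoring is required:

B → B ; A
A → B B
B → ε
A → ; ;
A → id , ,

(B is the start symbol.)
No, left-factoring is not needed

Left-factoring is needed when two productions for the same non-terminal
share a common prefix on the right-hand side.

Productions for B:
  B → B ; A
  B → ε
Productions for A:
  A → B B
  A → ; ;
  A → id , ,

No common prefixes found.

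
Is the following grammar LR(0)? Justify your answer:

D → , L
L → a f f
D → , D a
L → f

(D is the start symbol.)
Yes, the grammar is LR(0)

Augment with D' → D and build the canonical LR(0) collection (I0 = CLOSURE({[D' → . D]}), then GOTO on every symbol after a dot until no new states appear). It has 10 states:
  I0: { [D → . , D a], [D → . , L], [D' → . D] }  — shift
  I1: { [D → , . D a], [D → , . L], [D → . , D a], [D → . , L], [L → . a f f], [L → . f] }  — shift
  I2: { [D' → D .] }  — accept
  I3: { [D → , D . a] }  — shift
  I4: { [D → , L .] }  — reduce
  I5: { [L → a . f f] }  — shift
  I6: { [L → f .] }  — reduce
  I7: { [L → a f . f] }  — shift
  I8: { [L → a f f .] }  — reduce
  I9: { [D → , D a .] }  — reduce

Every state is either a pure shift/goto state or contains exactly one complete item and nothing to shift — no conflicts. The grammar is LR(0).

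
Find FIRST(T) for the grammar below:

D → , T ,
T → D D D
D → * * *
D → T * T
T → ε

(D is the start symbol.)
FIRST sets of the other non-terminals involved (by the same procedure, iterated to a fixed point):
  FIRST(D) = { '*', ',' }

From T → D D D:
  - D is a non-terminal: add FIRST(D) \ {ε} = { '*', ',' }
    D is not nullable, so stop
From T → ε:
  - ε-production, so ε ∈ FIRST(T)

Collecting: FIRST(T) = { '*', ',', ε }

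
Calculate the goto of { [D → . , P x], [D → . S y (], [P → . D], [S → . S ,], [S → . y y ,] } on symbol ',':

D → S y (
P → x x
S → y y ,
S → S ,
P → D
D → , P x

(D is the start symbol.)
{ [D → , . P x], [D → . , P x], [D → . S y (], [P → . D], [P → . x x], [S → . S ,], [S → . y y ,] }

GOTO(I, ',') = CLOSURE({ [A → αX.β] : [A → α.Xβ] ∈ I, X = ',' })

Items with dot before ',', with the dot advanced:
  [D → . , P x] → [D → , . P x]
Closure of the advanced items:
  [D → , . P x] has the dot before P: add [P → . x x], [P → . D]
  [P → . D] has the dot before D: add [D → . S y (], [D → . , P x]
  [D → . S y (] has the dot before S: add [S → . y y ,], [S → . S ,]

GOTO = { [D → , . P x], [D → . , P x], [D → . S y (], [P → . D], [P → . x x], [S → . S ,], [S → . y y ,] }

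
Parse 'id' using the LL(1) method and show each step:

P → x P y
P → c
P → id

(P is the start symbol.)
LL(1) parsing maintains a stack (initially the start symbol over $) and the input. At each step: if the stack top is a terminal, match it against the current input token; if it is a non-terminal N, replace it with the RHS of M[N, lookahead] (the unique production whose predict set contains the lookahead).

Stack is shown with the top on the left.

Stack  Input  Action
--------------------
P $    id $   output P → id
id $   id $   match 'id'
$      $      accept

The string is accepted.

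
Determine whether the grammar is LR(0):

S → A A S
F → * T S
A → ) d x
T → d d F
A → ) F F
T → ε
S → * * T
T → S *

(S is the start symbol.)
No. Shift-reduce conflict between [T → .] and [A → . ) F F]

A grammar is LR(0) if no state in the canonical LR(0) collection has:
  - both a shift item (dot before a terminal) and a complete item (shift-reduce conflict), or
  - two or more complete items (reduce-reduce conflict; the accept item [S' → S .] counts as a complete item here).

Augment with S' → S and build the canonical LR(0) collection (I0 = CLOSURE({[S' → . S]}), then GOTO on every symbol after a dot until no new states appear). It has 21 states:
  I0: { [A → . ) F F], [A → . ) d x], [S → . * * T], [S → . A A S], [S' → . S] }  — shift
  I1: { [A → ) . F F], [A → ) . d x], [F → . * T S] }  — shift
  I2: { [S → * . * T] }  — shift
  I3: { [A → . ) F F], [A → . ) d x], [S → A . A S] }  — shift
  I4: { [S' → S .] }  — accept
  I5: { [A → . ) F F], [A → . ) d x], [S → . * * T], [S → . A A S], [S → A A . S] }  — shift
  I6: { [S → A A S .] }  — reduce
  I7: { [A → . ) F F], [A → . ) d x], [S → * * . T], [S → . * * T], [S → . A A S], [T → . S *], [T → . d d F], [T → .] }  — shift, reduce
  I8: { [T → S . *] }  — shift
  I9: { [S → * * T .] }  — reduce
  I10: { [T → d . d F] }  — shift
  I11: { [F → . * T S], [T → d d . F] }  — shift
  I12: { [A → . ) F F], [A → . ) d x], [F → * . T S], [S → . * * T], [S → . A A S], [T → . S *], [T → . d d F], [T → .] }  — shift, reduce
  I13: { [T → d d F .] }  — reduce
  I14: { [A → . ) F F], [A → . ) d x], [F → * T . S], [S → . * * T], [S → . A A S] }  — shift
  I15: { [F → * T S .] }  — reduce
  I16: { [T → S * .] }  — reduce
  I17: { [A → ) F . F], [F → . * T S] }  — shift
  I18: { [A → ) d . x] }  — shift
  I19: { [A → ) d x .] }  — reduce
  I20: { [A → ) F F .] }  — reduce

Conflict in state I7:
  Shift-reduce conflict between [T → .] and [A → . ) F F]
So the grammar is NOT LR(0).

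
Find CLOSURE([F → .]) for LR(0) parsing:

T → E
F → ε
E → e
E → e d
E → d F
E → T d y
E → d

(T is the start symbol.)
To compute CLOSURE, for each item [A → α.Bβ] where B is a non-terminal, add [B → .γ] for all productions B → γ; repeat for the newly added items until nothing changes.

Start with: [F → .]
The dot is at the end, so nothing is added.

CLOSURE = { [F → .] }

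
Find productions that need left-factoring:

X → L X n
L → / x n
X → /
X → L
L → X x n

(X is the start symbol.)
Left-factoring is needed when two productions for the same non-terminal
share a common prefix on the right-hand side.

Productions for X:
  X → L X n
  X → /
  X → L
Productions for L:
  L → / x n
  L → X x n

Found common prefix 'L' in productions for X

Answer: Yes, X has productions with common prefix 'L'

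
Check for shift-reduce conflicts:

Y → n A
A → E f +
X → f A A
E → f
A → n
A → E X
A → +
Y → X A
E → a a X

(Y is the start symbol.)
A shift-reduce conflict occurs when an LR(0) state has both:
  - a complete (reduce) item [A → α .] (dot at the end), and
  - a shift item [B → β . c γ] (dot before a terminal).

Augment with Y' → Y and build the canonical LR(0) collection (I0 = CLOSURE({[Y' → . Y]}), then GOTO on every symbol after a dot until no new states appear). It has 19 states:
  I0: { [X → . f A A], [Y → . X A], [Y → . n A], [Y' → . Y] }  — shift
  I1: { [A → . +], [A → . E X], [A → . E f +], [A → . n], [E → . a a X], [E → . f], [Y → X . A] }  — shift
  I2: { [Y' → Y .] }  — accept
  I3: { [A → . +], [A → . E X], [A → . E f +], [A → . n], [E → . a a X], [E → . f], [X → f . A A] }  — shift
  I4: { [A → . +], [A → . E X], [A → . E f +], [A → . n], [E → . a a X], [E → . f], [Y → n . A] }  — shift
  I5: { [A → + .] }  — reduce
  I6: { [Y → n A .] }  — reduce
  I7: { [A → E . X], [A → E . f +], [X → . f A A] }  — shift
  I8: { [E → a . a X] }  — shift
  I9: { [E → f .] }  — reduce
  I10: { [A → n .] }  — reduce
  I11: { [E → a a . X], [X → . f A A] }  — shift
  I12: { [E → a a X .] }  — reduce
  I13: { [A → E X .] }  — reduce
  I14: { [A → . +], [A → . E X], [A → . E f +], [A → . n], [A → E f . +], [E → . a a X], [E → . f], [X → f . A A] }  — shift
  I15: { [A → + .], [A → E f + .] }  — 2 reduces
  I16: { [A → . +], [A → . E X], [A → . E f +], [A → . n], [E → . a a X], [E → . f], [X → f A . A] }  — shift
  I17: { [X → f A A .] }  — reduce
  I18: { [Y → X A .] }  — reduce

No state contains both a complete item and a shift item.

Answer: No shift-reduce conflicts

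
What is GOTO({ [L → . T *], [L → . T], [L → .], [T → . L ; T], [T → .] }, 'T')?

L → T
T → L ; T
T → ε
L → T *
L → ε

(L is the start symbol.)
GOTO(I, 'T') = CLOSURE({ [A → αX.β] : [A → α.Xβ] ∈ I, X = 'T' })

Items with dot before 'T', with the dot advanced:
  [L → . T] → [L → T .]
  [L → . T *] → [L → T . *]
Closure adds nothing (no advanced item has the dot before a non-terminal).

GOTO = { [L → T . *], [L → T .] }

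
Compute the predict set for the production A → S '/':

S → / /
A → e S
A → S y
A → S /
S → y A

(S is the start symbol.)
PREDICT(A → S '/') = (FIRST(RHS) \ {ε}) ∪ (FOLLOW(A) if ε ∈ FIRST(RHS), i.e. RHS ⇒* ε)
FIRST(S) = { '/', 'y' }
FIRST(S '/') = { '/', 'y' }
ε ∉ FIRST(S '/'), so FOLLOW(A) is not added.
PREDICT(A → S '/') = { '/', 'y' }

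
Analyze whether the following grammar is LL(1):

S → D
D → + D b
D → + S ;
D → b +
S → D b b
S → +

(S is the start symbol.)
A grammar is LL(1) if for each non-terminal N with multiple productions, the predict sets of those productions are pairwise disjoint, where PREDICT(N → α) = (FIRST(α) \ {ε}) ∪ (FOLLOW(N) if α ⇒* ε).

Relevant sets:
  FIRST(D) = { '+', 'b' }

For S:
  PREDICT(S → D) = { '+', 'b' }
  PREDICT(S → D b b) = { '+', 'b' }
  PREDICT(S → '+') = { '+' }
For D:
  PREDICT(D → '+' D b) = { '+' }
  PREDICT(D → '+' S ';') = { '+' }
  PREDICT(D → b '+') = { 'b' }

Conflict found: Predict set conflict for S: { '+', 'b' }
The grammar is NOT LL(1).

Answer: No. Predict set conflict for S: { '+', 'b' }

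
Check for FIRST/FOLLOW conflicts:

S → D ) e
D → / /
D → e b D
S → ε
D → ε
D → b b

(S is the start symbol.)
A FIRST/FOLLOW conflict occurs when a non-terminal N has a nullable alternative N → β (β ⇒* ε) and another alternative N → α with FIRST(α) ∩ FOLLOW(N) ≠ ∅: on such a lookahead the parser cannot decide between expanding α and letting N vanish via β.

Nullable non-terminals: D, S.
FIRST sets used below: FIRST(D) = { '/', 'b', 'e', ε }

D: nullable alternative(s) D → ε; FOLLOW(D) = { ')' }
  D → / /: FIRST \ {ε} = { '/' } — disjoint from FOLLOW(D)
  D → e b D: FIRST \ {ε} = { 'e' } — disjoint from FOLLOW(D)
  D → ε: FIRST \ {ε} = { } — this is the only nullable alternative, skip
  D → b b: FIRST \ {ε} = { 'b' } — disjoint from FOLLOW(D)

S: nullable alternative(s) S → ε; FOLLOW(S) = { $ }
  S → D ) e: FIRST \ {ε} = { ')', '/', 'b', 'e' } — disjoint from FOLLOW(S)
  S → ε: FIRST \ {ε} = { } — this is the only nullable alternative, skip

No FIRST/FOLLOW conflicts found.

Answer: No FIRST/FOLLOW conflicts.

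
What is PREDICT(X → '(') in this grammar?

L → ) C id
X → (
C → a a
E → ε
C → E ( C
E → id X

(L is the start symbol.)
PREDICT(X → '(') = (FIRST(RHS) \ {ε}) ∪ (FOLLOW(X) if ε ∈ FIRST(RHS), i.e. RHS ⇒* ε)
FIRST('(') = { '(' }
ε ∉ FIRST('('), so FOLLOW(X) is not added.
PREDICT(X → '(') = { '(' }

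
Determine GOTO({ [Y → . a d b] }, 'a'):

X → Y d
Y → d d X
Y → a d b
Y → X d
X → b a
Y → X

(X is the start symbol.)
GOTO(I, 'a') = CLOSURE({ [A → αX.β] : [A → α.Xβ] ∈ I, X = 'a' })

Items with dot before 'a', with the dot advanced:
  [Y → . a d b] → [Y → a . d b]
Closure adds nothing (no advanced item has the dot before a non-terminal).

GOTO = { [Y → a . d b] }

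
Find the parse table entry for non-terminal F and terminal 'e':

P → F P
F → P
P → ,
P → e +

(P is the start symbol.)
To find M[F, 'e'], we find productions for F where 'e' is in the predict set (PREDICT(N → α) = (FIRST(α) \ {ε}) ∪ (FOLLOW(N) if α ⇒* ε)).

Relevant sets:
  FIRST(P) = { ',', 'e' }

F → P: PREDICT = { ',', 'e' }
  'e' is in predict set, so this production goes in M[F, 'e']

M[F, 'e'] = F → P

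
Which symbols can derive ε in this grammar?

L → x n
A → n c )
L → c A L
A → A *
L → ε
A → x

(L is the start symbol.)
A non-terminal is nullable if it can derive ε (the empty string): either it has an ε-production, or it has a production whose right-hand side consists entirely of nullable non-terminals.

ε-productions: L → ε
So L is immediately nullable.
No further non-terminal can be added: every production for the remaining non-terminals contains a terminal or a non-nullable non-terminal.
Nullable = { 'L' }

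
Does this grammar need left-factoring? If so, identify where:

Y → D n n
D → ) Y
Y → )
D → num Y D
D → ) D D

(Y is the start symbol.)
Yes, D has productions with common prefix ')'

Left-factoring is needed when two productions for the same non-terminal
share a common prefix on the right-hand side.

Productions for Y:
  Y → D n n
  Y → )
Productions for D:
  D → ) Y
  D → num Y D
  D → ) D D

Found common prefix ')' in productions for D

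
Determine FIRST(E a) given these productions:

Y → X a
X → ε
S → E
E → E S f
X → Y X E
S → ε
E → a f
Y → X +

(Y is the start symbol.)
{ 'a' }

FIRST sets of the non-terminals involved (from the grammar, by fixed-point iteration):
  FIRST(E) = { 'a' }

To compute FIRST(E a), process the symbols left to right:
Symbol E is a non-terminal. Add FIRST(E) \ {ε} = { 'a' }
E is not nullable (ε ∉ FIRST(E)), so stop here.
FIRST(E a) = { 'a' }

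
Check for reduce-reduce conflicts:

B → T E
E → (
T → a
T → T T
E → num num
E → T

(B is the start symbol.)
A reduce-reduce conflict occurs when an LR(0) state has two complete items [A → α .] and [B → β .] — both call for a reduction, and with no lookahead the parser cannot choose between them.

Augment with B' → B and build the canonical LR(0) collection (I0 = CLOSURE({[B' → . B]}), then GOTO on every symbol after a dot until no new states appear). It has 10 states:
  I0: { [B → . T E], [B' → . B], [T → . T T], [T → . a] }  — shift
  I1: { [B' → B .] }  — accept
  I2: { [B → T . E], [E → . (], [E → . T], [E → . num num], [T → . T T], [T → . a], [T → T . T] }  — shift
  I3: { [T → a .] }  — reduce
  I4: { [E → ( .] }  — reduce
  I5: { [B → T E .] }  — reduce
  I6: { [E → T .], [T → . T T], [T → . a], [T → T . T], [T → T T .] }  — shift, 2 reduces
  I7: { [E → num . num] }  — shift
  I8: { [E → num num .] }  — reduce
  I9: { [T → . T T], [T → . a], [T → T . T], [T → T T .] }  — shift, reduce

I6 contains complete items [E → T .], [T → T T .] — reduce-reduce conflict.

Answer: Yes — I6: [E → T .] vs [T → T T .]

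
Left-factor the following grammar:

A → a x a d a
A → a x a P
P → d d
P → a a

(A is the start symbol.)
Left-factoring transforms A → αβ₁ | αβ₂ into A → αA' and A' → β₁ | β₂
(α is the longest common prefix among the alternatives). Repeat until
no nonterminal has two alternatives with a common prefix.

Round 1: A has alternatives sharing prefix 'a x a'. Introduce A': A → a x a A'
  Add: A' → d a
  Add: A' → P

No remaining common prefixes — done.

Resulting grammar:
A → a x a A'
A' → d a
A' → P
P → d d
P → a a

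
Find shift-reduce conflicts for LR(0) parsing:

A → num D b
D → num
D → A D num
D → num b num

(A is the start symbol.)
Yes — I5: [D → num .] vs [A → . num D b]

A shift-reduce conflict occurs when an LR(0) state has both:
  - a complete (reduce) item [A → α .] (dot at the end), and
  - a shift item [B → β . c γ] (dot before a terminal).

Augment with A' → A and build the canonical LR(0) collection (I0 = CLOSURE({[A' → . A]}), then GOTO on every symbol after a dot until no new states appear). It has 11 states:
  I0: { [A → . num D b], [A' → . A] }  — shift
  I1: { [A' → A .] }  — accept
  I2: { [A → . num D b], [A → num . D b], [D → . A D num], [D → . num b num], [D → . num] }  — shift
  I3: { [A → . num D b], [D → . A D num], [D → . num b num], [D → . num], [D → A . D num] }  — shift
  I4: { [A → num D . b] }  — shift
  I5: { [A → . num D b], [A → num . D b], [D → . A D num], [D → . num b num], [D → . num], [D → num . b num], [D → num .] }  — shift, reduce
  I6: { [D → num b . num] }  — shift
  I7: { [D → num b num .] }  — reduce
  I8: { [A → num D b .] }  — reduce
  I9: { [D → A D . num] }  — shift
  I10: { [D → A D num .] }  — reduce

I5 contains reduce item [D → num .] and shift items [A → . num D b], [D → . num], [D → . num b num], [D → num . b num] — shift-reduce conflict.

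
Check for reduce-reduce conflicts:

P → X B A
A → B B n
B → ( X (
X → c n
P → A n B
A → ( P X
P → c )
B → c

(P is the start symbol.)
Augment with P' → P and build the canonical LR(0) collection (I0 = CLOSURE({[P' → . P]}), then GOTO on every symbol after a dot until no new states appear). It has 24 states:
  I0: { [A → . ( P X], [A → . B B n], [B → . ( X (], [B → . c], [P → . A n B], [P → . X B A], [P → . c )], [P' → . P], [X → . c n] }  — shift
  I1: { [A → ( . P X], [A → . ( P X], [A → . B B n], [B → ( . X (], [B → . ( X (], [B → . c], [P → . A n B], [P → . X B A], [P → . c )], [X → . c n] }  — shift
  I2: { [P → A . n B] }  — shift
  I3: { [A → B . B n], [B → . ( X (], [B → . c] }  — shift
  I4: { [P' → P .] }  — accept
  I5: { [B → . ( X (], [B → . c], [P → X . B A] }  — shift
  I6: { [B → c .], [P → c . )], [X → c . n] }  — shift, reduce
  I7: { [P → c ) .] }  — reduce
  I8: { [X → c n .] }  — reduce
  I9: { [B → ( . X (], [X → . c n] }  — shift
  I10: { [A → . ( P X], [A → . B B n], [B → . ( X (], [B → . c], [P → X B . A] }  — shift
  I11: { [B → c .] }  — reduce
  I12: { [P → X B A .] }  — reduce
  I13: { [B → ( X . (] }  — shift
  I14: { [X → c . n] }  — shift
  I15: { [B → ( X ( .] }  — reduce
  I16: { [A → B B . n] }  — shift
  I17: { [A → B B n .] }  — reduce
  I18: { [B → . ( X (], [B → . c], [P → A n . B] }  — shift
  I19: { [P → A n B .] }  — reduce
  I20: { [A → ( P . X], [X → . c n] }  — shift
  I21: { [B → ( X . (], [B → . ( X (], [B → . c], [P → X . B A] }  — shift
  I22: { [B → ( . X (], [B → ( X ( .], [X → . c n] }  — shift, reduce
  I23: { [A → ( P X .] }  — reduce

No state contains more than one complete item.

Answer: No reduce-reduce conflicts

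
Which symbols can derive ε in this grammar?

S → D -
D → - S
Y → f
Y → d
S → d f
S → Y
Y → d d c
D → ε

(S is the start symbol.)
A non-terminal is nullable if it can derive ε (the empty string): either it has an ε-production, or it has a production whose right-hand side consists entirely of nullable non-terminals.

ε-productions: D → ε
So D is immediately nullable.
No further non-terminal can be added: every production for the remaining non-terminals contains a terminal or a non-nullable non-terminal.
Nullable = { 'D' }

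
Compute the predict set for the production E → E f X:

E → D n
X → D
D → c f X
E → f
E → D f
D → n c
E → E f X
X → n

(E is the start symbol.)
{ 'c', 'f', 'n' }

PREDICT(E → E f X) = (FIRST(RHS) \ {ε}) ∪ (FOLLOW(E) if ε ∈ FIRST(RHS), i.e. RHS ⇒* ε)
FIRST(E) = { 'c', 'f', 'n' }
FIRST(E f X) = { 'c', 'f', 'n' }
ε ∉ FIRST(E f X), so FOLLOW(E) is not added.
PREDICT(E → E f X) = { 'c', 'f', 'n' }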